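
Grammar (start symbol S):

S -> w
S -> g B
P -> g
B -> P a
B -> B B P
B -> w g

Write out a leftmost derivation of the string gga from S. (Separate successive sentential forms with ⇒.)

S ⇒ gB   [S -> g B]
gB ⇒ gPa   [B -> P a]
gPa ⇒ gga   [P -> g]

S ⇒ gB ⇒ gPa ⇒ gga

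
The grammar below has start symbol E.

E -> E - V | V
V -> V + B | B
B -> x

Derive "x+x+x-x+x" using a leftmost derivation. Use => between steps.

E => E-V => V-V => V+B-V => V+B+B-V => B+B+B-V => x+B+B-V => x+x+B-V => x+x+x-V => x+x+x-V+B => x+x+x-B+B => x+x+x-x+B => x+x+x-x+x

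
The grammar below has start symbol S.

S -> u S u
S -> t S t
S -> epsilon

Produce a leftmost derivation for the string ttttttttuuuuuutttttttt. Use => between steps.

S => tSt => ttStt => tttSttt => ttttStttt => tttttSttttt => ttttttStttttt => tttttttSttttttt => ttttttttStttttttt => ttttttttuSutttttttt => ttttttttuuSuutttttttt => ttttttttuuuSuuutttttttt => ttttttttuuuuuutttttttt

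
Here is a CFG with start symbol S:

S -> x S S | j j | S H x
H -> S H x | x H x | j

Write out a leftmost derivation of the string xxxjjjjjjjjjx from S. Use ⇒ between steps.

S⇒SHx⇒xSSHx⇒xxSSSHx⇒xxxSSSSHx⇒xxxjjSSSHx⇒xxxjjjjSSHx⇒xxxjjjjjjSHx⇒xxxjjjjjjjjHx⇒xxxjjjjjjjjjx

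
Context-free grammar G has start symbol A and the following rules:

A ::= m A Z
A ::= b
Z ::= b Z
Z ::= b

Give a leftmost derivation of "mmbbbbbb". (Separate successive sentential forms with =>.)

A=>mAZ=>mmAZZ=>mmbZZ=>mmbbZZ=>mmbbbZZ=>mmbbbbZZ=>mmbbbbbZ=>mmbbbbbb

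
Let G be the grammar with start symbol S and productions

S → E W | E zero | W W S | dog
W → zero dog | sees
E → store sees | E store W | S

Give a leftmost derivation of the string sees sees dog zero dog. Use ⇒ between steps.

S ⇒ W W S ⇒ sees W S ⇒ sees sees S ⇒ sees sees E W ⇒ sees sees S W ⇒ sees sees dog W ⇒ sees sees dog zero dog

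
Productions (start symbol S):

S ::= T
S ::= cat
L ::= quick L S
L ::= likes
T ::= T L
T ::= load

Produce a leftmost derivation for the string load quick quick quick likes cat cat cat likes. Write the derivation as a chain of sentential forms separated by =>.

S => T => T L => T L L => load L L => load quick L S L => load quick quick L S S L => load quick quick quick L S S S L => load quick quick quick likes S S S L => load quick quick quick likes cat S S L => load quick quick quick likes cat cat S L => load quick quick quick likes cat cat cat L => load quick quick quick likes cat cat cat likes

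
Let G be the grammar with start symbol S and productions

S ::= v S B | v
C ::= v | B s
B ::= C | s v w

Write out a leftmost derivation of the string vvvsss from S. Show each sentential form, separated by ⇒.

S⇒vSB⇒vvB⇒vvC⇒vvBs⇒vvCs⇒vvBss⇒vvCss⇒vvBsss⇒vvCsss⇒vvvsss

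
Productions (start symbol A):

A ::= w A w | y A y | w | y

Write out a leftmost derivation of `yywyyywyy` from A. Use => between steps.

A=>yAy=>yyAyy=>yywAwyy=>yywyAywyy=>yywyyywyy

A => yAy   [A ::= y A y]
yAy => yyAyy   [A ::= y A y]
yyAyy => yywAwyy   [A ::= w A w]
yywAwyy => yywyAywyy   [A ::= y A y]
yywyAywyy => yywyyywyy   [A ::= y]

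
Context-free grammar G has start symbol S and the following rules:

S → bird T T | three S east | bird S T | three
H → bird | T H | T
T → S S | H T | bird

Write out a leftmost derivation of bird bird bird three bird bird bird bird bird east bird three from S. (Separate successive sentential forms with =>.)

S => bird T T => bird bird T => bird bird S S => bird bird bird S T S => bird bird bird three S east T S => bird bird bird three bird T T east T S => bird bird bird three bird H T T east T S => bird bird bird three bird T H T T east T S => bird bird bird three bird bird H T T east T S => bird bird bird three bird bird bird T T east T S => bird bird bird three bird bird bird bird T east T S => bird bird bird three bird bird bird bird bird east T S => bird bird bird three bird bird bird bird bird east bird S => bird bird bird three bird bird bird bird bird east bird three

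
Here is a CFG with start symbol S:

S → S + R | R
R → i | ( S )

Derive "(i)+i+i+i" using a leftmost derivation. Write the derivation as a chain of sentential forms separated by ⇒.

S ⇒ S+R   [S → S + R]
S+R ⇒ S+R+R   [S → S + R]
S+R+R ⇒ S+R+R+R   [S → S + R]
S+R+R+R ⇒ R+R+R+R   [S → R]
R+R+R+R ⇒ (S)+R+R+R   [R → ( S )]
(S)+R+R+R ⇒ (R)+R+R+R   [S → R]
(R)+R+R+R ⇒ (i)+R+R+R   [R → i]
(i)+R+R+R ⇒ (i)+i+R+R   [R → i]
(i)+i+R+R ⇒ (i)+i+i+R   [R → i]
(i)+i+i+R ⇒ (i)+i+i+i   [R → i]

S⇒S+R⇒S+R+R⇒S+R+R+R⇒R+R+R+R⇒(S)+R+R+R⇒(R)+R+R+R⇒(i)+R+R+R⇒(i)+i+R+R⇒(i)+i+i+R⇒(i)+i+i+i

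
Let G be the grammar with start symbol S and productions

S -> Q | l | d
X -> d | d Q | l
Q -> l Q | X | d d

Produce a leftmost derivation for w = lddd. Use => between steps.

S => Q   [S -> Q]
Q => lQ   [Q -> l Q]
lQ => lX   [Q -> X]
lX => ldQ   [X -> d Q]
ldQ => lddd   [Q -> d d]

S => Q => lQ => lX => ldQ => lddd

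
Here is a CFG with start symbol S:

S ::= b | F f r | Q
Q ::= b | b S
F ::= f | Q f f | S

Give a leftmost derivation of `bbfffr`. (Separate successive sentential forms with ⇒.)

S ⇒ Ffr   [S ::= F f r]
Ffr ⇒ Qfffr   [F ::= Q f f]
Qfffr ⇒ bSfffr   [Q ::= b S]
bSfffr ⇒ bQfffr   [S ::= Q]
bQfffr ⇒ bbfffr   [Q ::= b]

S⇒Ffr⇒Qfffr⇒bSfffr⇒bQfffr⇒bbfffr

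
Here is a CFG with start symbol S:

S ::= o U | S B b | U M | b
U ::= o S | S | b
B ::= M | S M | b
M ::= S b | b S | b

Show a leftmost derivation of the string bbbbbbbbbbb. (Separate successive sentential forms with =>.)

S=>SBb=>SBbBb=>SBbBbBb=>SBbBbBbBb=>bBbBbBbBb=>bMbBbBbBb=>bbSbBbBbBb=>bbUMbBbBbBb=>bbbMbBbBbBb=>bbbbbBbBbBb=>bbbbbbbBbBb=>bbbbbbbMbBb=>bbbbbbbbbBb=>bbbbbbbbbbb

S => SBb   [S ::= S B b]
SBb => SBbBb   [S ::= S B b]
SBbBb => SBbBbBb   [S ::= S B b]
SBbBbBb => SBbBbBbBb   [S ::= S B b]
SBbBbBbBb => bBbBbBbBb   [S ::= b]
bBbBbBbBb => bMbBbBbBb   [B ::= M]
bMbBbBbBb => bbSbBbBbBb   [M ::= b S]
bbSbBbBbBb => bbUMbBbBbBb   [S ::= U M]
bbUMbBbBbBb => bbbMbBbBbBb   [U ::= b]
bbbMbBbBbBb => bbbbbBbBbBb   [M ::= b]
bbbbbBbBbBb => bbbbbbbBbBb   [B ::= b]
bbbbbbbBbBb => bbbbbbbMbBb   [B ::= M]
bbbbbbbMbBb => bbbbbbbbbBb   [M ::= b]
bbbbbbbbbBb => bbbbbbbbbbb   [B ::= b]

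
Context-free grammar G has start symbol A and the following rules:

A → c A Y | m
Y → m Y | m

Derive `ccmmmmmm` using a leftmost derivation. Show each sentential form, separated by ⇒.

A ⇒ cAY   [A → c A Y]
cAY ⇒ ccAYY   [A → c A Y]
ccAYY ⇒ ccmYY   [A → m]
ccmYY ⇒ ccmmYY   [Y → m Y]
ccmmYY ⇒ ccmmmYY   [Y → m Y]
ccmmmYY ⇒ ccmmmmY   [Y → m]
ccmmmmY ⇒ ccmmmmmY   [Y → m Y]
ccmmmmmY ⇒ ccmmmmmm   [Y → m]

A⇒cAY⇒ccAYY⇒ccmYY⇒ccmmYY⇒ccmmmYY⇒ccmmmmY⇒ccmmmmmY⇒ccmmmmmm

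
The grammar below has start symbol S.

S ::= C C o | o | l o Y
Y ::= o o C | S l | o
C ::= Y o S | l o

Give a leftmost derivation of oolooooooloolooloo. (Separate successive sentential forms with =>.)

S => CCo   [S ::= C C o]
CCo => YoSCo   [C ::= Y o S]
YoSCo => SloSCo   [Y ::= S l]
SloSCo => CColoSCo   [S ::= C C o]
CColoSCo => YoSColoSCo   [C ::= Y o S]
YoSColoSCo => ooSColoSCo   [Y ::= o]
ooSColoSCo => ooloYColoSCo   [S ::= l o Y]
ooloYColoSCo => ooloooCColoSCo   [Y ::= o o C]
ooloooCColoSCo => ooloooYoSColoSCo   [C ::= Y o S]
ooloooYoSColoSCo => ooloooooSColoSCo   [Y ::= o]
ooloooooSColoSCo => oolooooooColoSCo   [S ::= o]
oolooooooColoSCo => ooloooooolooloSCo   [C ::= l o]
ooloooooolooloSCo => oolooooooloolooCo   [S ::= o]
oolooooooloolooCo => oolooooooloolooloo   [C ::= l o]

S => CCo => YoSCo => SloSCo => CColoSCo => YoSColoSCo => ooSColoSCo => ooloYColoSCo => ooloooCColoSCo => ooloooYoSColoSCo => ooloooooSColoSCo => oolooooooColoSCo => ooloooooolooloSCo => oolooooooloolooCo => oolooooooloolooloo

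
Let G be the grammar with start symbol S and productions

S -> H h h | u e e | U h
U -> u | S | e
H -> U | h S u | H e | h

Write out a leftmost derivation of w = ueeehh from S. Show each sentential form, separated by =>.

S => Hhh => Hehh => Uehh => Sehh => ueeehh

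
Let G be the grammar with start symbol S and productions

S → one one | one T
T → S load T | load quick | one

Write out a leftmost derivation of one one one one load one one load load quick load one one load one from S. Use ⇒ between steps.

S ⇒ one T   [S → one T]
one T ⇒ one S load T   [T → S load T]
one S load T ⇒ one one T load T   [S → one T]
one one T load T ⇒ one one S load T load T   [T → S load T]
one one S load T load T ⇒ one one one one load T load T   [S → one one]
one one one one load T load T ⇒ one one one one load S load T load T   [T → S load T]
one one one one load S load T load T ⇒ one one one one load one T load T load T   [S → one T]
one one one one load one T load T load T ⇒ one one one one load one one load T load T   [T → one]
one one one one load one one load T load T ⇒ one one one one load one one load load quick load T   [T → load quick]
one one one one load one one load load quick load T ⇒ one one one one load one one load load quick load S load T   [T → S load T]
one one one one load one one load load quick load S load T ⇒ one one one one load one one load load quick load one one load T   [S → one one]
one one one one load one one load load quick load one one load T ⇒ one one one one load one one load load quick load one one load one   [T → one]

S ⇒ one T ⇒ one S load T ⇒ one one T load T ⇒ one one S load T load T ⇒ one one one one load T load T ⇒ one one one one load S load T load T ⇒ one one one one load one T load T load T ⇒ one one one one load one one load T load T ⇒ one one one one load one one load load quick load T ⇒ one one one one load one one load load quick load S load T ⇒ one one one one load one one load load quick load one one load T ⇒ one one one one load one one load load quick load one one load one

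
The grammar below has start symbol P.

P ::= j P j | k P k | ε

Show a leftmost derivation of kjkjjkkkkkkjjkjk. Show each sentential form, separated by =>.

P => kPk   [P ::= k P k]
kPk => kjPjk   [P ::= j P j]
kjPjk => kjkPkjk   [P ::= k P k]
kjkPkjk => kjkjPjkjk   [P ::= j P j]
kjkjPjkjk => kjkjjPjjkjk   [P ::= j P j]
kjkjjPjjkjk => kjkjjkPkjjkjk   [P ::= k P k]
kjkjjkPkjjkjk => kjkjjkkPkkjjkjk   [P ::= k P k]
kjkjjkkPkkjjkjk => kjkjjkkkPkkkjjkjk   [P ::= k P k]
kjkjjkkkPkkkjjkjk => kjkjjkkkkkkjjkjk   [P ::= ε]

P=>kPk=>kjPjk=>kjkPkjk=>kjkjPjkjk=>kjkjjPjjkjk=>kjkjjkPkjjkjk=>kjkjjkkPkkjjkjk=>kjkjjkkkPkkkjjkjk=>kjkjjkkkkkkjjkjk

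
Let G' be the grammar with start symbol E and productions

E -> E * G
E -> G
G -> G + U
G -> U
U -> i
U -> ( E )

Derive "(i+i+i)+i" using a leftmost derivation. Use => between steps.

E=>G=>G+U=>U+U=>(E)+U=>(G)+U=>(G+U)+U=>(G+U+U)+U=>(U+U+U)+U=>(i+U+U)+U=>(i+i+U)+U=>(i+i+i)+U=>(i+i+i)+i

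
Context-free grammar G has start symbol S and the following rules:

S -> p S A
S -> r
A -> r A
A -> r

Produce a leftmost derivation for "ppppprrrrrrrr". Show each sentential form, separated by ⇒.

S ⇒ pSA   [S -> p S A]
pSA ⇒ ppSAA   [S -> p S A]
ppSAA ⇒ pppSAAA   [S -> p S A]
pppSAAA ⇒ ppppSAAAA   [S -> p S A]
ppppSAAAA ⇒ pppppSAAAAA   [S -> p S A]
pppppSAAAAA ⇒ ppppprAAAAA   [S -> r]
ppppprAAAAA ⇒ ppppprrAAAAA   [A -> r A]
ppppprrAAAAA ⇒ ppppprrrAAAA   [A -> r]
ppppprrrAAAA ⇒ ppppprrrrAAAA   [A -> r A]
ppppprrrrAAAA ⇒ ppppprrrrrAAA   [A -> r]
ppppprrrrrAAA ⇒ ppppprrrrrrAA   [A -> r]
ppppprrrrrrAA ⇒ ppppprrrrrrrA   [A -> r]
ppppprrrrrrrA ⇒ ppppprrrrrrrr   [A -> r]

S ⇒ pSA ⇒ ppSAA ⇒ pppSAAA ⇒ ppppSAAAA ⇒ pppppSAAAAA ⇒ ppppprAAAAA ⇒ ppppprrAAAAA ⇒ ppppprrrAAAA ⇒ ppppprrrrAAAA ⇒ ppppprrrrrAAA ⇒ ppppprrrrrrAA ⇒ ppppprrrrrrrA ⇒ ppppprrrrrrrr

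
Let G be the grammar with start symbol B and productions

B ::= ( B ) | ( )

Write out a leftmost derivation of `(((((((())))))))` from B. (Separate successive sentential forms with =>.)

B=>(B)=>((B))=>(((B)))=>((((B))))=>(((((B)))))=>((((((B))))))=>(((((((B)))))))=>(((((((())))))))

B => (B)   [B ::= ( B )]
(B) => ((B))   [B ::= ( B )]
((B)) => (((B)))   [B ::= ( B )]
(((B))) => ((((B))))   [B ::= ( B )]
((((B)))) => (((((B)))))   [B ::= ( B )]
(((((B))))) => ((((((B))))))   [B ::= ( B )]
((((((B)))))) => (((((((B)))))))   [B ::= ( B )]
(((((((B))))))) => (((((((())))))))   [B ::= ( )]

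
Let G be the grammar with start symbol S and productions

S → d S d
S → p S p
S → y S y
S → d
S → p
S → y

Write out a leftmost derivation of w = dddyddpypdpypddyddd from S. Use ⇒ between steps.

S ⇒ dSd   [S → d S d]
dSd ⇒ ddSdd   [S → d S d]
ddSdd ⇒ dddSddd   [S → d S d]
dddSddd ⇒ dddySyddd   [S → y S y]
dddySyddd ⇒ dddydSdyddd   [S → d S d]
dddydSdyddd ⇒ dddyddSddyddd   [S → d S d]
dddyddSddyddd ⇒ dddyddpSpddyddd   [S → p S p]
dddyddpSpddyddd ⇒ dddyddpySypddyddd   [S → y S y]
dddyddpySypddyddd ⇒ dddyddpypSpypddyddd   [S → p S p]
dddyddpypSpypddyddd ⇒ dddyddpypdpypddyddd   [S → d]

S ⇒ dSd ⇒ ddSdd ⇒ dddSddd ⇒ dddySyddd ⇒ dddydSdyddd ⇒ dddyddSddyddd ⇒ dddyddpSpddyddd ⇒ dddyddpySypddyddd ⇒ dddyddpypSpypddyddd ⇒ dddyddpypdpypddyddd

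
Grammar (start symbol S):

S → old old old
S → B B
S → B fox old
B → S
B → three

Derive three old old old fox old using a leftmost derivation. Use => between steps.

S => B B => three B => three S => three B fox old => three S fox old => three old old old fox old

S => B B   [S → B B]
B B => three B   [B → three]
three B => three S   [B → S]
three S => three B fox old   [S → B fox old]
three B fox old => three S fox old   [B → S]
three S fox old => three old old old fox old   [S → old old old]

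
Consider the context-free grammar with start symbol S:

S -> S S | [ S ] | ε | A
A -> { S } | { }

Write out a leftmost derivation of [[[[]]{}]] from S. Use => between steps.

S => [S] => [[S]] => [[SS]] => [[SSS]] => [[[S]SS]] => [[[SS]SS]] => [[[[S]S]SS]] => [[[[]S]SS]] => [[[[]]SS]] => [[[[]]AS]] => [[[[]]{}S]] => [[[[]]{}]]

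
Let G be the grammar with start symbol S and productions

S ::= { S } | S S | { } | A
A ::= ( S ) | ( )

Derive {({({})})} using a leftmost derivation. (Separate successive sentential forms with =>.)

S=>{S}=>{A}=>{(S)}=>{({S})}=>{({A})}=>{({(S)})}=>{({({})})}

S => {S}   [S ::= { S }]
{S} => {A}   [S ::= A]
{A} => {(S)}   [A ::= ( S )]
{(S)} => {({S})}   [S ::= { S }]
{({S})} => {({A})}   [S ::= A]
{({A})} => {({(S)})}   [A ::= ( S )]
{({(S)})} => {({({})})}   [S ::= { }]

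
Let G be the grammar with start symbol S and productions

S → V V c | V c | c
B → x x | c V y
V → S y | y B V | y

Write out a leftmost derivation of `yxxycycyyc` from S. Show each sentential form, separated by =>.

S => VVc => yBVVc => yxxVVc => yxxSyVc => yxxVVcyVc => yxxyVcyVc => yxxySycyVc => yxxycycyVc => yxxycycyyc

S => VVc   [S → V V c]
VVc => yBVVc   [V → y B V]
yBVVc => yxxVVc   [B → x x]
yxxVVc => yxxSyVc   [V → S y]
yxxSyVc => yxxVVcyVc   [S → V V c]
yxxVVcyVc => yxxyVcyVc   [V → y]
yxxyVcyVc => yxxySycyVc   [V → S y]
yxxySycyVc => yxxycycyVc   [S → c]
yxxycycyVc => yxxycycyyc   [V → y]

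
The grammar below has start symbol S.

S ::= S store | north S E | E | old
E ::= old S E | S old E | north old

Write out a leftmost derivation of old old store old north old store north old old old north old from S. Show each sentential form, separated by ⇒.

S ⇒ E ⇒ old S E ⇒ old S store E ⇒ old old store E ⇒ old old store old S E ⇒ old old store old north S E E ⇒ old old store old north S store E E ⇒ old old store old north old store E E ⇒ old old store old north old store north old E ⇒ old old store old north old store north old S old E ⇒ old old store old north old store north old old old E ⇒ old old store old north old store north old old old north old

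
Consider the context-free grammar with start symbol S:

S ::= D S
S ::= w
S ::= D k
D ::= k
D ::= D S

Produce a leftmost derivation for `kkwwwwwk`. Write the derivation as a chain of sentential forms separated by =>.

S => Dk => DSk => kSk => kDSk => kDSSk => kDSSSk => kDSSSSk => kDSSSSSk => kkSSSSSk => kkwSSSSk => kkwwSSSk => kkwwwSSk => kkwwwwSk => kkwwwwwk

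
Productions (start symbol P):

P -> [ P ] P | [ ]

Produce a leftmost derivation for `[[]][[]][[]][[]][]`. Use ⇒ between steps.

P⇒[P]P⇒[[]]P⇒[[]][P]P⇒[[]][[]]P⇒[[]][[]][P]P⇒[[]][[]][[]]P⇒[[]][[]][[]][P]P⇒[[]][[]][[]][[]]P⇒[[]][[]][[]][[]][]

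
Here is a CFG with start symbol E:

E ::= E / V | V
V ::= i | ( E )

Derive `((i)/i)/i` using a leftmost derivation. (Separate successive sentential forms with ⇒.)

E ⇒ E/V   [E ::= E / V]
E/V ⇒ V/V   [E ::= V]
V/V ⇒ (E)/V   [V ::= ( E )]
(E)/V ⇒ (E/V)/V   [E ::= E / V]
(E/V)/V ⇒ (V/V)/V   [E ::= V]
(V/V)/V ⇒ ((E)/V)/V   [V ::= ( E )]
((E)/V)/V ⇒ ((V)/V)/V   [E ::= V]
((V)/V)/V ⇒ ((i)/V)/V   [V ::= i]
((i)/V)/V ⇒ ((i)/i)/V   [V ::= i]
((i)/i)/V ⇒ ((i)/i)/i   [V ::= i]

E⇒E/V⇒V/V⇒(E)/V⇒(E/V)/V⇒(V/V)/V⇒((E)/V)/V⇒((V)/V)/V⇒((i)/V)/V⇒((i)/i)/V⇒((i)/i)/i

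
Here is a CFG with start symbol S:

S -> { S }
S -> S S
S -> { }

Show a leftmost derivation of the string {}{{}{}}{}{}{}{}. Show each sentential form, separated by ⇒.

S ⇒ SS ⇒ SSS ⇒ SSSS ⇒ {}SSS ⇒ {}SSSS ⇒ {}SSSSS ⇒ {}{S}SSSS ⇒ {}{SS}SSSS ⇒ {}{{}S}SSSS ⇒ {}{{}{}}SSSS ⇒ {}{{}{}}{}SSS ⇒ {}{{}{}}{}{}SS ⇒ {}{{}{}}{}{}{}S ⇒ {}{{}{}}{}{}{}{}

S ⇒ SS   [S -> S S]
SS ⇒ SSS   [S -> S S]
SSS ⇒ SSSS   [S -> S S]
SSSS ⇒ {}SSS   [S -> { }]
{}SSS ⇒ {}SSSS   [S -> S S]
{}SSSS ⇒ {}SSSSS   [S -> S S]
{}SSSSS ⇒ {}{S}SSSS   [S -> { S }]
{}{S}SSSS ⇒ {}{SS}SSSS   [S -> S S]
{}{SS}SSSS ⇒ {}{{}S}SSSS   [S -> { }]
{}{{}S}SSSS ⇒ {}{{}{}}SSSS   [S -> { }]
{}{{}{}}SSSS ⇒ {}{{}{}}{}SSS   [S -> { }]
{}{{}{}}{}SSS ⇒ {}{{}{}}{}{}SS   [S -> { }]
{}{{}{}}{}{}SS ⇒ {}{{}{}}{}{}{}S   [S -> { }]
{}{{}{}}{}{}{}S ⇒ {}{{}{}}{}{}{}{}   [S -> { }]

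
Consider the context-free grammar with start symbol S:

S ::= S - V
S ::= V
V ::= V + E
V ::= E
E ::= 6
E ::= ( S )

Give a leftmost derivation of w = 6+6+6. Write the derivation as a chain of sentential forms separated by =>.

S => V   [S ::= V]
V => V+E   [V ::= V + E]
V+E => V+E+E   [V ::= V + E]
V+E+E => E+E+E   [V ::= E]
E+E+E => 6+E+E   [E ::= 6]
6+E+E => 6+6+E   [E ::= 6]
6+6+E => 6+6+6   [E ::= 6]

S=>V=>V+E=>V+E+E=>E+E+E=>6+E+E=>6+6+E=>6+6+6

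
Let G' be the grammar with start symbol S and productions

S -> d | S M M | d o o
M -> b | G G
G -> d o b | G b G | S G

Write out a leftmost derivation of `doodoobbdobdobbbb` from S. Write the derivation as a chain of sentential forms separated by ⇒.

S ⇒ SMM ⇒ SMMMM ⇒ dooMMMM ⇒ dooGGMMM ⇒ dooSGGMMM ⇒ dooSMMGGMMM ⇒ doodooMMGGMMM ⇒ doodoobMGGMMM ⇒ doodoobbGGMMM ⇒ doodoobbdobGMMM ⇒ doodoobbdobdobMMM ⇒ doodoobbdobdobbMM ⇒ doodoobbdobdobbbM ⇒ doodoobbdobdobbbb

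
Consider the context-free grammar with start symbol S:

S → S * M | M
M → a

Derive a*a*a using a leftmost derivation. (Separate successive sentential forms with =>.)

S=>S*M=>S*M*M=>M*M*M=>a*M*M=>a*a*M=>a*a*a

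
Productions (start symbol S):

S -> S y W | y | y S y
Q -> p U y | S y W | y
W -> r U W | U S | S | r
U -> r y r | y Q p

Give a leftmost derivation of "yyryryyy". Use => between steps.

S => SyW   [S -> S y W]
SyW => yyW   [S -> y]
yyW => yyUS   [W -> U S]
yyUS => yyryrS   [U -> r y r]
yyryrS => yyryrySy   [S -> y S y]
yyryrySy => yyryryyy   [S -> y]

S => SyW => yyW => yyUS => yyryrS => yyryrySy => yyryryyy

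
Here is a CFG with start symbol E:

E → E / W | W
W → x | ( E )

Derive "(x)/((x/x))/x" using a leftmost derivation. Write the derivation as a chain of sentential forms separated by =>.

E => E/W => E/W/W => W/W/W => (E)/W/W => (W)/W/W => (x)/W/W => (x)/(E)/W => (x)/(W)/W => (x)/((E))/W => (x)/((E/W))/W => (x)/((W/W))/W => (x)/((x/W))/W => (x)/((x/x))/W => (x)/((x/x))/x

E => E/W   [E → E / W]
E/W => E/W/W   [E → E / W]
E/W/W => W/W/W   [E → W]
W/W/W => (E)/W/W   [W → ( E )]
(E)/W/W => (W)/W/W   [E → W]
(W)/W/W => (x)/W/W   [W → x]
(x)/W/W => (x)/(E)/W   [W → ( E )]
(x)/(E)/W => (x)/(W)/W   [E → W]
(x)/(W)/W => (x)/((E))/W   [W → ( E )]
(x)/((E))/W => (x)/((E/W))/W   [E → E / W]
(x)/((E/W))/W => (x)/((W/W))/W   [E → W]
(x)/((W/W))/W => (x)/((x/W))/W   [W → x]
(x)/((x/W))/W => (x)/((x/x))/W   [W → x]
(x)/((x/x))/W => (x)/((x/x))/x   [W → x]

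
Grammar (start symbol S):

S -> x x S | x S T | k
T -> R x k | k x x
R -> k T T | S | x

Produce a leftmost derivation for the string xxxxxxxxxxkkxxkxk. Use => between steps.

S => xxS => xxxxS => xxxxxST => xxxxxxxST => xxxxxxxxSTT => xxxxxxxxxxSTT => xxxxxxxxxxkTT => xxxxxxxxxxkkxxT => xxxxxxxxxxkkxxRxk => xxxxxxxxxxkkxxSxk => xxxxxxxxxxkkxxkxk

S => xxS   [S -> x x S]
xxS => xxxxS   [S -> x x S]
xxxxS => xxxxxST   [S -> x S T]
xxxxxST => xxxxxxxST   [S -> x x S]
xxxxxxxST => xxxxxxxxSTT   [S -> x S T]
xxxxxxxxSTT => xxxxxxxxxxSTT   [S -> x x S]
xxxxxxxxxxSTT => xxxxxxxxxxkTT   [S -> k]
xxxxxxxxxxkTT => xxxxxxxxxxkkxxT   [T -> k x x]
xxxxxxxxxxkkxxT => xxxxxxxxxxkkxxRxk   [T -> R x k]
xxxxxxxxxxkkxxRxk => xxxxxxxxxxkkxxSxk   [R -> S]
xxxxxxxxxxkkxxSxk => xxxxxxxxxxkkxxkxk   [S -> k]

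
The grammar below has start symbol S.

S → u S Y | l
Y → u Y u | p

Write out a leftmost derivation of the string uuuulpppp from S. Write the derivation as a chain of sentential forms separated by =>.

S => uSY   [S → u S Y]
uSY => uuSYY   [S → u S Y]
uuSYY => uuuSYYY   [S → u S Y]
uuuSYYY => uuuuSYYYY   [S → u S Y]
uuuuSYYYY => uuuulYYYY   [S → l]
uuuulYYYY => uuuulpYYY   [Y → p]
uuuulpYYY => uuuulppYY   [Y → p]
uuuulppYY => uuuulpppY   [Y → p]
uuuulpppY => uuuulpppp   [Y → p]

S=>uSY=>uuSYY=>uuuSYYY=>uuuuSYYYY=>uuuulYYYY=>uuuulpYYY=>uuuulppYY=>uuuulpppY=>uuuulpppp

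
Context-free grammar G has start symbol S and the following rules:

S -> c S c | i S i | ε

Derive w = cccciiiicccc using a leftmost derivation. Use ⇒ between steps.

S ⇒ cSc ⇒ ccScc ⇒ cccSccc ⇒ ccccScccc ⇒ cccciSicccc ⇒ cccciiSiicccc ⇒ cccciiiicccc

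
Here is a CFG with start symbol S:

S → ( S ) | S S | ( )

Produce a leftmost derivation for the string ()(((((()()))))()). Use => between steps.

S=>SS=>()S=>()(S)=>()(SS)=>()((S)S)=>()(((S))S)=>()((((S)))S)=>()(((((S))))S)=>()(((((SS))))S)=>()(((((()S))))S)=>()(((((()()))))S)=>()(((((()()))))())

S => SS   [S → S S]
SS => ()S   [S → ( )]
()S => ()(S)   [S → ( S )]
()(S) => ()(SS)   [S → S S]
()(SS) => ()((S)S)   [S → ( S )]
()((S)S) => ()(((S))S)   [S → ( S )]
()(((S))S) => ()((((S)))S)   [S → ( S )]
()((((S)))S) => ()(((((S))))S)   [S → ( S )]
()(((((S))))S) => ()(((((SS))))S)   [S → S S]
()(((((SS))))S) => ()(((((()S))))S)   [S → ( )]
()(((((()S))))S) => ()(((((()()))))S)   [S → ( )]
()(((((()()))))S) => ()(((((()()))))())   [S → ( )]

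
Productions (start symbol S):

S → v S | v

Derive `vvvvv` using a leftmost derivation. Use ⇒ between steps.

S⇒vS⇒vvS⇒vvvS⇒vvvvS⇒vvvvv

S ⇒ vS   [S → v S]
vS ⇒ vvS   [S → v S]
vvS ⇒ vvvS   [S → v S]
vvvS ⇒ vvvvS   [S → v S]
vvvvS ⇒ vvvvv   [S → v]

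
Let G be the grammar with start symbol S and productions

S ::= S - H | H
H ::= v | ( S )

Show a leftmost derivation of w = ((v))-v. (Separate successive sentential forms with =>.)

S => S-H => H-H => (S)-H => (H)-H => ((S))-H => ((H))-H => ((v))-H => ((v))-v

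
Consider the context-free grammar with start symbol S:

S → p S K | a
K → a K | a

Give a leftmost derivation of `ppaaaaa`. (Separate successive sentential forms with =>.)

S => pSK => ppSKK => ppaKK => ppaaK => ppaaaK => ppaaaaK => ppaaaaa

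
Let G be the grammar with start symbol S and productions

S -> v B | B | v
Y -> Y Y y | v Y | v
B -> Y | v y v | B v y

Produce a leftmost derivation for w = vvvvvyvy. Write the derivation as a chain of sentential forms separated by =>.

S=>vB=>vY=>vYYy=>vYYyYy=>vvYYyYy=>vvvYyYy=>vvvvYyYy=>vvvvvyYy=>vvvvvyvy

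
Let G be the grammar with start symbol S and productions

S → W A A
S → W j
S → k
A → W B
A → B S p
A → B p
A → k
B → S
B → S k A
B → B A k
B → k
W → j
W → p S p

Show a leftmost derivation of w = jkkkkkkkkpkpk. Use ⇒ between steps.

S⇒WAA⇒jAA⇒jBSpA⇒jSkASpA⇒jkkASpA⇒jkkBSpSpA⇒jkkBAkSpSpA⇒jkkSkAAkSpSpA⇒jkkkkAAkSpSpA⇒jkkkkkAkSpSpA⇒jkkkkkkkSpSpA⇒jkkkkkkkkpSpA⇒jkkkkkkkkpkpA⇒jkkkkkkkkpkpk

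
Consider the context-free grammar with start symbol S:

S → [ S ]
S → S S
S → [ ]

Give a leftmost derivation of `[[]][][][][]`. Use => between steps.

S => SS   [S → S S]
SS => SSS   [S → S S]
SSS => SSSS   [S → S S]
SSSS => [S]SSS   [S → [ S ]]
[S]SSS => [[]]SSS   [S → [ ]]
[[]]SSS => [[]]SSSS   [S → S S]
[[]]SSSS => [[]][]SSS   [S → [ ]]
[[]][]SSS => [[]][][]SS   [S → [ ]]
[[]][][]SS => [[]][][][]S   [S → [ ]]
[[]][][][]S => [[]][][][][]   [S → [ ]]

S=>SS=>SSS=>SSSS=>[S]SSS=>[[]]SSS=>[[]]SSSS=>[[]][]SSS=>[[]][][]SS=>[[]][][][]S=>[[]][][][][]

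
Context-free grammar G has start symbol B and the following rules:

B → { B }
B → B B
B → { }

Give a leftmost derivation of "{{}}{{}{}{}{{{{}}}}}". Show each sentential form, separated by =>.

B => BB => {B}B => {{}}B => {{}}{B} => {{}}{BB} => {{}}{BBB} => {{}}{{}BB} => {{}}{{}{}B} => {{}}{{}{}BB} => {{}}{{}{}{}B} => {{}}{{}{}{}{B}} => {{}}{{}{}{}{{B}}} => {{}}{{}{}{}{{{B}}}} => {{}}{{}{}{}{{{{}}}}}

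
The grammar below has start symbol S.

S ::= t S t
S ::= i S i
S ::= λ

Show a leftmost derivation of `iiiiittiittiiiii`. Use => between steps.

S => iSi => iiSii => iiiSiii => iiiiSiiii => iiiiiSiiiii => iiiiitStiiiii => iiiiittSttiiiii => iiiiittiSittiiiii => iiiiittiittiiiii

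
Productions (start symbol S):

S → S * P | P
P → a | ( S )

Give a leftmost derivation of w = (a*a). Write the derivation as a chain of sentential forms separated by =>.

S=>P=>(S)=>(S*P)=>(P*P)=>(a*P)=>(a*a)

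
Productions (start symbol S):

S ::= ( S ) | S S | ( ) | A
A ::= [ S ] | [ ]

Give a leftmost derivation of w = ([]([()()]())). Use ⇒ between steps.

S ⇒ (S)   [S ::= ( S )]
(S) ⇒ (SS)   [S ::= S S]
(SS) ⇒ (AS)   [S ::= A]
(AS) ⇒ ([]S)   [A ::= [ ]]
([]S) ⇒ ([](S))   [S ::= ( S )]
([](S)) ⇒ ([](SS))   [S ::= S S]
([](SS)) ⇒ ([](AS))   [S ::= A]
([](AS)) ⇒ ([]([S]S))   [A ::= [ S ]]
([]([S]S)) ⇒ ([]([SS]S))   [S ::= S S]
([]([SS]S)) ⇒ ([]([()S]S))   [S ::= ( )]
([]([()S]S)) ⇒ ([]([()()]S))   [S ::= ( )]
([]([()()]S)) ⇒ ([]([()()]()))   [S ::= ( )]

S⇒(S)⇒(SS)⇒(AS)⇒([]S)⇒([](S))⇒([](SS))⇒([](AS))⇒([]([S]S))⇒([]([SS]S))⇒([]([()S]S))⇒([]([()()]S))⇒([]([()()]()))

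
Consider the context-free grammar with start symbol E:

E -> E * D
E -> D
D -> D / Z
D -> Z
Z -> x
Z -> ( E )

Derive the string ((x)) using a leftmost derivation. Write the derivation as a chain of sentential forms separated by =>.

E=>D=>Z=>(E)=>(D)=>(Z)=>((E))=>((D))=>((Z))=>((x))

E => D   [E -> D]
D => Z   [D -> Z]
Z => (E)   [Z -> ( E )]
(E) => (D)   [E -> D]
(D) => (Z)   [D -> Z]
(Z) => ((E))   [Z -> ( E )]
((E)) => ((D))   [E -> D]
((D)) => ((Z))   [D -> Z]
((Z)) => ((x))   [Z -> x]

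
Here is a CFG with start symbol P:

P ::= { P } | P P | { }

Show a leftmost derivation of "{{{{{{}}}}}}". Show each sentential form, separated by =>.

P => {P}   [P ::= { P }]
{P} => {{P}}   [P ::= { P }]
{{P}} => {{{P}}}   [P ::= { P }]
{{{P}}} => {{{{P}}}}   [P ::= { P }]
{{{{P}}}} => {{{{{P}}}}}   [P ::= { P }]
{{{{{P}}}}} => {{{{{{}}}}}}   [P ::= { }]

P => {P} => {{P}} => {{{P}}} => {{{{P}}}} => {{{{{P}}}}} => {{{{{{}}}}}}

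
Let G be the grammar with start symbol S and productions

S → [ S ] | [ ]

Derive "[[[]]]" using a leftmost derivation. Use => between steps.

S => [S] => [[S]] => [[[]]]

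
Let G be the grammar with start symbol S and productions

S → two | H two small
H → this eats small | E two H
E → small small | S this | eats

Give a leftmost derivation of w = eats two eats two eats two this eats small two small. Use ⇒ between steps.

S ⇒ H two small ⇒ E two H two small ⇒ eats two H two small ⇒ eats two E two H two small ⇒ eats two eats two H two small ⇒ eats two eats two E two H two small ⇒ eats two eats two eats two H two small ⇒ eats two eats two eats two this eats small two small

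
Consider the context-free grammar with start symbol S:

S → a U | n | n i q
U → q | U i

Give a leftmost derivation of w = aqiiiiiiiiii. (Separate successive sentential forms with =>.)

S => aU   [S → a U]
aU => aUi   [U → U i]
aUi => aUii   [U → U i]
aUii => aUiii   [U → U i]
aUiii => aUiiii   [U → U i]
aUiiii => aUiiiii   [U → U i]
aUiiiii => aUiiiiii   [U → U i]
aUiiiiii => aUiiiiiii   [U → U i]
aUiiiiiii => aUiiiiiiii   [U → U i]
aUiiiiiiii => aUiiiiiiiii   [U → U i]
aUiiiiiiiii => aUiiiiiiiiii   [U → U i]
aUiiiiiiiiii => aqiiiiiiiiii   [U → q]

S => aU => aUi => aUii => aUiii => aUiiii => aUiiiii => aUiiiiii => aUiiiiiii => aUiiiiiiii => aUiiiiiiiii => aUiiiiiiiiii => aqiiiiiiiiii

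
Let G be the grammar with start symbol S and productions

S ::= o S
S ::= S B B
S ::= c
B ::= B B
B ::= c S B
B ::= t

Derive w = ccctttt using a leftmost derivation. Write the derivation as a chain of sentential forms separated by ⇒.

S ⇒ SBB ⇒ cBB ⇒ ccSBB ⇒ ccSBBBB ⇒ cccBBBB ⇒ ccctBBB ⇒ cccttBB ⇒ ccctttB ⇒ ccctttt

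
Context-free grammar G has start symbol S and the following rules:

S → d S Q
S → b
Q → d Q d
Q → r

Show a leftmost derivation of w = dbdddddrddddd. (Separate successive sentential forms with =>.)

S=>dSQ=>dbQ=>dbdQd=>dbddQdd=>dbdddQddd=>dbddddQdddd=>dbdddddQddddd=>dbdddddrddddd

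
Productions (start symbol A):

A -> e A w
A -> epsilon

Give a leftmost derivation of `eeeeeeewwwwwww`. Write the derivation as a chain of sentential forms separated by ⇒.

A ⇒ eAw   [A -> e A w]
eAw ⇒ eeAww   [A -> e A w]
eeAww ⇒ eeeAwww   [A -> e A w]
eeeAwww ⇒ eeeeAwwww   [A -> e A w]
eeeeAwwww ⇒ eeeeeAwwwww   [A -> e A w]
eeeeeAwwwww ⇒ eeeeeeAwwwwww   [A -> e A w]
eeeeeeAwwwwww ⇒ eeeeeeeAwwwwwww   [A -> e A w]
eeeeeeeAwwwwwww ⇒ eeeeeeewwwwwww   [A -> epsilon]

A ⇒ eAw ⇒ eeAww ⇒ eeeAwww ⇒ eeeeAwwww ⇒ eeeeeAwwwww ⇒ eeeeeeAwwwwww ⇒ eeeeeeeAwwwwwww ⇒ eeeeeeewwwwwww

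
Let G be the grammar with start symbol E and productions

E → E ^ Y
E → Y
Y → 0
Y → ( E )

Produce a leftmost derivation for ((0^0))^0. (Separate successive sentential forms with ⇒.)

E⇒E^Y⇒Y^Y⇒(E)^Y⇒(Y)^Y⇒((E))^Y⇒((E^Y))^Y⇒((Y^Y))^Y⇒((0^Y))^Y⇒((0^0))^Y⇒((0^0))^0

E ⇒ E^Y   [E → E ^ Y]
E^Y ⇒ Y^Y   [E → Y]
Y^Y ⇒ (E)^Y   [Y → ( E )]
(E)^Y ⇒ (Y)^Y   [E → Y]
(Y)^Y ⇒ ((E))^Y   [Y → ( E )]
((E))^Y ⇒ ((E^Y))^Y   [E → E ^ Y]
((E^Y))^Y ⇒ ((Y^Y))^Y   [E → Y]
((Y^Y))^Y ⇒ ((0^Y))^Y   [Y → 0]
((0^Y))^Y ⇒ ((0^0))^Y   [Y → 0]
((0^0))^Y ⇒ ((0^0))^0   [Y → 0]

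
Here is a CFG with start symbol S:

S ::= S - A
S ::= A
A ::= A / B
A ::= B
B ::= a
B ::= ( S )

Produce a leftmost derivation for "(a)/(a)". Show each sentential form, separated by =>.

S=>A=>A/B=>B/B=>(S)/B=>(A)/B=>(B)/B=>(a)/B=>(a)/(S)=>(a)/(A)=>(a)/(B)=>(a)/(a)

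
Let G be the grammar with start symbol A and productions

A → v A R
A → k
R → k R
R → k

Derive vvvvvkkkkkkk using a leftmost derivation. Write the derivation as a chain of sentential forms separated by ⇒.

A ⇒ vAR ⇒ vvARR ⇒ vvvARRR ⇒ vvvvARRRR ⇒ vvvvvARRRRR ⇒ vvvvvkRRRRR ⇒ vvvvvkkRRRR ⇒ vvvvvkkkRRR ⇒ vvvvvkkkkRR ⇒ vvvvvkkkkkRR ⇒ vvvvvkkkkkkR ⇒ vvvvvkkkkkkk

A ⇒ vAR   [A → v A R]
vAR ⇒ vvARR   [A → v A R]
vvARR ⇒ vvvARRR   [A → v A R]
vvvARRR ⇒ vvvvARRRR   [A → v A R]
vvvvARRRR ⇒ vvvvvARRRRR   [A → v A R]
vvvvvARRRRR ⇒ vvvvvkRRRRR   [A → k]
vvvvvkRRRRR ⇒ vvvvvkkRRRR   [R → k]
vvvvvkkRRRR ⇒ vvvvvkkkRRR   [R → k]
vvvvvkkkRRR ⇒ vvvvvkkkkRR   [R → k]
vvvvvkkkkRR ⇒ vvvvvkkkkkRR   [R → k R]
vvvvvkkkkkRR ⇒ vvvvvkkkkkkR   [R → k]
vvvvvkkkkkkR ⇒ vvvvvkkkkkkk   [R → k]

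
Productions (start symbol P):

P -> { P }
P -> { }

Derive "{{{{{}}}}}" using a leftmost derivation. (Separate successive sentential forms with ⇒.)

P ⇒ {P}   [P -> { P }]
{P} ⇒ {{P}}   [P -> { P }]
{{P}} ⇒ {{{P}}}   [P -> { P }]
{{{P}}} ⇒ {{{{P}}}}   [P -> { P }]
{{{{P}}}} ⇒ {{{{{}}}}}   [P -> { }]

P ⇒ {P} ⇒ {{P}} ⇒ {{{P}}} ⇒ {{{{P}}}} ⇒ {{{{{}}}}}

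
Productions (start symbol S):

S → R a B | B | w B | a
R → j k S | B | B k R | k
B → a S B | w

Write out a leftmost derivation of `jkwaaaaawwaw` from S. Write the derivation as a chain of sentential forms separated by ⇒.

S ⇒ RaB   [S → R a B]
RaB ⇒ jkSaB   [R → j k S]
jkSaB ⇒ jkwBaB   [S → w B]
jkwBaB ⇒ jkwaSBaB   [B → a S B]
jkwaSBaB ⇒ jkwaBBaB   [S → B]
jkwaBBaB ⇒ jkwaaSBBaB   [B → a S B]
jkwaaSBBaB ⇒ jkwaaaBBaB   [S → a]
jkwaaaBBaB ⇒ jkwaaaaSBBaB   [B → a S B]
jkwaaaaSBBaB ⇒ jkwaaaaaBBaB   [S → a]
jkwaaaaaBBaB ⇒ jkwaaaaawBaB   [B → w]
jkwaaaaawBaB ⇒ jkwaaaaawwaB   [B → w]
jkwaaaaawwaB ⇒ jkwaaaaawwaw   [B → w]

S ⇒ RaB ⇒ jkSaB ⇒ jkwBaB ⇒ jkwaSBaB ⇒ jkwaBBaB ⇒ jkwaaSBBaB ⇒ jkwaaaBBaB ⇒ jkwaaaaSBBaB ⇒ jkwaaaaaBBaB ⇒ jkwaaaaawBaB ⇒ jkwaaaaawwaB ⇒ jkwaaaaawwaw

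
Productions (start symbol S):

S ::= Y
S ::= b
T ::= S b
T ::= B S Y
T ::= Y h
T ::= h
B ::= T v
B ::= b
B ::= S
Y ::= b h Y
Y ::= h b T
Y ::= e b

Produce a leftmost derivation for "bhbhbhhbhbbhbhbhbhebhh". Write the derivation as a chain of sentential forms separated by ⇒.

S ⇒ Y   [S ::= Y]
Y ⇒ bhY   [Y ::= b h Y]
bhY ⇒ bhbhY   [Y ::= b h Y]
bhbhY ⇒ bhbhbhY   [Y ::= b h Y]
bhbhbhY ⇒ bhbhbhhbT   [Y ::= h b T]
bhbhbhhbT ⇒ bhbhbhhbYh   [T ::= Y h]
bhbhbhhbYh ⇒ bhbhbhhbhbTh   [Y ::= h b T]
bhbhbhhbhbTh ⇒ bhbhbhhbhbYhh   [T ::= Y h]
bhbhbhhbhbYhh ⇒ bhbhbhhbhbbhYhh   [Y ::= b h Y]
bhbhbhhbhbbhYhh ⇒ bhbhbhhbhbbhbhYhh   [Y ::= b h Y]
bhbhbhhbhbbhbhYhh ⇒ bhbhbhhbhbbhbhbhYhh   [Y ::= b h Y]
bhbhbhhbhbbhbhbhYhh ⇒ bhbhbhhbhbbhbhbhbhYhh   [Y ::= b h Y]
bhbhbhhbhbbhbhbhbhYhh ⇒ bhbhbhhbhbbhbhbhbhebhh   [Y ::= e b]

S⇒Y⇒bhY⇒bhbhY⇒bhbhbhY⇒bhbhbhhbT⇒bhbhbhhbYh⇒bhbhbhhbhbTh⇒bhbhbhhbhbYhh⇒bhbhbhhbhbbhYhh⇒bhbhbhhbhbbhbhYhh⇒bhbhbhhbhbbhbhbhYhh⇒bhbhbhhbhbbhbhbhbhYhh⇒bhbhbhhbhbbhbhbhbhebhh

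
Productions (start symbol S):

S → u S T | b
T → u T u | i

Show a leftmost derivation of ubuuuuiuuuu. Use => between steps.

S => uST => ubT => ubuTu => ubuuTuu => ubuuuTuuu => ubuuuuTuuuu => ubuuuuiuuuu

S => uST   [S → u S T]
uST => ubT   [S → b]
ubT => ubuTu   [T → u T u]
ubuTu => ubuuTuu   [T → u T u]
ubuuTuu => ubuuuTuuu   [T → u T u]
ubuuuTuuu => ubuuuuTuuuu   [T → u T u]
ubuuuuTuuuu => ubuuuuiuuuu   [T → i]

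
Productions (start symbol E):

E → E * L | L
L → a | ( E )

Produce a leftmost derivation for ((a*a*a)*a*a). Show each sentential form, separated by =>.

E=>L=>(E)=>(E*L)=>(E*L*L)=>(L*L*L)=>((E)*L*L)=>((E*L)*L*L)=>((E*L*L)*L*L)=>((L*L*L)*L*L)=>((a*L*L)*L*L)=>((a*a*L)*L*L)=>((a*a*a)*L*L)=>((a*a*a)*a*L)=>((a*a*a)*a*a)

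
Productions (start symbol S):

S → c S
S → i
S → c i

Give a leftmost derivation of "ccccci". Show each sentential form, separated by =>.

S=>cS=>ccS=>cccS=>ccccS=>ccccci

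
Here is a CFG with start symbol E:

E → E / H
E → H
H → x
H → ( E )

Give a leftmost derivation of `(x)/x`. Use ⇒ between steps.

E ⇒ E/H ⇒ H/H ⇒ (E)/H ⇒ (H)/H ⇒ (x)/H ⇒ (x)/x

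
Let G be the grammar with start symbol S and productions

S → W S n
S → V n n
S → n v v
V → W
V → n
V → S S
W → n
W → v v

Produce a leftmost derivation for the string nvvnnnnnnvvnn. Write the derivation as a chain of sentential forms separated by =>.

S => Vnn => SSnn => WSnSnn => nSnSnn => nWSnnSnn => nvvSnnSnn => nvvVnnnnSnn => nvvnnnnnSnn => nvvnnnnnnvvnn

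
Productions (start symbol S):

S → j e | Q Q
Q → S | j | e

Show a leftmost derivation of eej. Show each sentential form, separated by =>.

S => QQ => SQ => QQQ => eQQ => eeQ => eej

S => QQ   [S → Q Q]
QQ => SQ   [Q → S]
SQ => QQQ   [S → Q Q]
QQQ => eQQ   [Q → e]
eQQ => eeQ   [Q → e]
eeQ => eej   [Q → j]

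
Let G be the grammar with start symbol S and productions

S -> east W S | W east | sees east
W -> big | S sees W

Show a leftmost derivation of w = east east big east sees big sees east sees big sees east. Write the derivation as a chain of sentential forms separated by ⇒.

S ⇒ east W S ⇒ east S sees W S ⇒ east east W S sees W S ⇒ east east S sees W S sees W S ⇒ east east W east sees W S sees W S ⇒ east east big east sees W S sees W S ⇒ east east big east sees big S sees W S ⇒ east east big east sees big sees east sees W S ⇒ east east big east sees big sees east sees big S ⇒ east east big east sees big sees east sees big sees east

S ⇒ east W S   [S -> east W S]
east W S ⇒ east S sees W S   [W -> S sees W]
east S sees W S ⇒ east east W S sees W S   [S -> east W S]
east east W S sees W S ⇒ east east S sees W S sees W S   [W -> S sees W]
east east S sees W S sees W S ⇒ east east W east sees W S sees W S   [S -> W east]
east east W east sees W S sees W S ⇒ east east big east sees W S sees W S   [W -> big]
east east big east sees W S sees W S ⇒ east east big east sees big S sees W S   [W -> big]
east east big east sees big S sees W S ⇒ east east big east sees big sees east sees W S   [S -> sees east]
east east big east sees big sees east sees W S ⇒ east east big east sees big sees east sees big S   [W -> big]
east east big east sees big sees east sees big S ⇒ east east big east sees big sees east sees big sees east   [S -> sees east]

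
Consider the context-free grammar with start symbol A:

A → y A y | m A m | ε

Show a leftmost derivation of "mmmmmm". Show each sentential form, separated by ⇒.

A ⇒ mAm ⇒ mmAmm ⇒ mmmAmmm ⇒ mmmmmm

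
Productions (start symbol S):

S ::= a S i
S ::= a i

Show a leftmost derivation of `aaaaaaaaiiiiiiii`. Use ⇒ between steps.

S⇒aSi⇒aaSii⇒aaaSiii⇒aaaaSiiii⇒aaaaaSiiiii⇒aaaaaaSiiiiii⇒aaaaaaaSiiiiiii⇒aaaaaaaaiiiiiiii

S ⇒ aSi   [S ::= a S i]
aSi ⇒ aaSii   [S ::= a S i]
aaSii ⇒ aaaSiii   [S ::= a S i]
aaaSiii ⇒ aaaaSiiii   [S ::= a S i]
aaaaSiiii ⇒ aaaaaSiiiii   [S ::= a S i]
aaaaaSiiiii ⇒ aaaaaaSiiiiii   [S ::= a S i]
aaaaaaSiiiiii ⇒ aaaaaaaSiiiiiii   [S ::= a S i]
aaaaaaaSiiiiiii ⇒ aaaaaaaaiiiiiiii   [S ::= a i]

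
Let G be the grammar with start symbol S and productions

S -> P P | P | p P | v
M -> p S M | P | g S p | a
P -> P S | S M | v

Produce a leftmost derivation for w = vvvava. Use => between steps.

S => P   [S -> P]
P => SM   [P -> S M]
SM => PPM   [S -> P P]
PPM => SMPM   [P -> S M]
SMPM => PPMPM   [S -> P P]
PPMPM => vPMPM   [P -> v]
vPMPM => vPSMPM   [P -> P S]
vPSMPM => vvSMPM   [P -> v]
vvSMPM => vvvMPM   [S -> v]
vvvMPM => vvvaPM   [M -> a]
vvvaPM => vvvavM   [P -> v]
vvvavM => vvvava   [M -> a]

S=>P=>SM=>PPM=>SMPM=>PPMPM=>vPMPM=>vPSMPM=>vvSMPM=>vvvMPM=>vvvaPM=>vvvavM=>vvvava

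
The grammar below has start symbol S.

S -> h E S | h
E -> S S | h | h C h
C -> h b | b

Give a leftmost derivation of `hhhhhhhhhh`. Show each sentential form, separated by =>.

S => hES => hhS => hhhES => hhhhS => hhhhhES => hhhhhSSS => hhhhhhESSS => hhhhhhhSSS => hhhhhhhhSS => hhhhhhhhhS => hhhhhhhhhh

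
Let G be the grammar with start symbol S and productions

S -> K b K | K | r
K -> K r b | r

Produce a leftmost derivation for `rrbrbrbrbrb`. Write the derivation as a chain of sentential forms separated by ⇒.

S⇒K⇒Krb⇒Krbrb⇒Krbrbrb⇒Krbrbrbrb⇒Krbrbrbrbrb⇒rrbrbrbrbrb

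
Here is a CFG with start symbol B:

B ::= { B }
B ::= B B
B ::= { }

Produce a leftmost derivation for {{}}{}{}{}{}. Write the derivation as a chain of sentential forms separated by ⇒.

B ⇒ BB ⇒ BBB ⇒ BBBB ⇒ BBBBB ⇒ {B}BBBB ⇒ {{}}BBBB ⇒ {{}}{}BBB ⇒ {{}}{}{}BB ⇒ {{}}{}{}{}B ⇒ {{}}{}{}{}{}

B ⇒ BB   [B ::= B B]
BB ⇒ BBB   [B ::= B B]
BBB ⇒ BBBB   [B ::= B B]
BBBB ⇒ BBBBB   [B ::= B B]
BBBBB ⇒ {B}BBBB   [B ::= { B }]
{B}BBBB ⇒ {{}}BBBB   [B ::= { }]
{{}}BBBB ⇒ {{}}{}BBB   [B ::= { }]
{{}}{}BBB ⇒ {{}}{}{}BB   [B ::= { }]
{{}}{}{}BB ⇒ {{}}{}{}{}B   [B ::= { }]
{{}}{}{}{}B ⇒ {{}}{}{}{}{}   [B ::= { }]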